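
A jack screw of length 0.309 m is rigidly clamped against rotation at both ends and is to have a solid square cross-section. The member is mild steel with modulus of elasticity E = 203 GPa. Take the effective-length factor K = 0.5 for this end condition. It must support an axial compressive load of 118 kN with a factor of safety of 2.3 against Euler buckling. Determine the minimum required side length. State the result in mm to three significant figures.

a ≈ 14.0 mm

Required P_cr = n·P = 2.3 × 118 = 271.4 kN
L_e = K·L = 0.5 × 0.309 = 0.1545 m
Required I = P_cr·L_e²/(π²E) = 2.714×10^5 × 0.1545² / (π² × 2.03×10^11) = 3.233×10^-9 m⁴
I_req = 3.233×10^3 mm⁴
Solid square: I = a⁴/12  ⇒  a = (12I)^(1/4) = (12×3.233×10^3)^(1/4) = 14.0 mm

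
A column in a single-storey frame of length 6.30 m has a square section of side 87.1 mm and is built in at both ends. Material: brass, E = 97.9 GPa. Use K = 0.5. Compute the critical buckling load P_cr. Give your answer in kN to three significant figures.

P_cr ≈ 467 kN

I = a⁴/12 = 87.1⁴/12 = 4.796×10^6 mm⁴
I = 4.796×10^6 mm⁴ = 4.796×10^-6 m⁴
Effective length L_e = K·L = 0.5 × 6.30 = 3.150 m
P_cr = π²EI / L_e² = π² × 97.9×10⁹ × 4.796×10^-6 / 3.150² = 4.670×10^5 N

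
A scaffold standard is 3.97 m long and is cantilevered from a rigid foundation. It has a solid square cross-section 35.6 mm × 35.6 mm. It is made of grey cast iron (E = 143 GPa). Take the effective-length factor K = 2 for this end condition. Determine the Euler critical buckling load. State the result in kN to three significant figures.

I = a⁴/12 = 35.6⁴/12 = 1.339×10^5 mm⁴
I = 1.339×10^5 mm⁴ = 1.339×10^-7 m⁴
Effective length L_e = K·L = 2 × 3.97 = 7.940 m
P_cr = π²EI / L_e² = π² × 143×10⁹ × 1.339×10^-7 / 7.940² = 2.996×10^3 N

P_cr ≈ 3.00 kN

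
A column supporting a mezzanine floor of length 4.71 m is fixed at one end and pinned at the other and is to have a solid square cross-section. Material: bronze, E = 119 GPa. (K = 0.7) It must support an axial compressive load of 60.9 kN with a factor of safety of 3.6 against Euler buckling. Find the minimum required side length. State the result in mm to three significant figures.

a ≈ 70.2 mm

Required P_cr = n·P = 3.6 × 60.9 = 219.2 kN
L_e = K·L = 0.7 × 4.71 = 3.297 m
Required I = P_cr·L_e²/(π²E) = 2.192×10^5 × 3.297² / (π² × 1.19×10^11) = 2.029×10^-6 m⁴
I_req = 2.029×10^6 mm⁴
Solid square: I = a⁴/12  ⇒  a = (12I)^(1/4) = (12×2.029×10^6)^(1/4) = 70.2 mm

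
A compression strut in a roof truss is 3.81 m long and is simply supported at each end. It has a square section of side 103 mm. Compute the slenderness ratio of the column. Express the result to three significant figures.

λ ≈ 128

I = a⁴/12 = 103⁴/12 = 9.379×10^6 mm⁴
A = 1.061×10^4 mm²;  r_min = √(I/A) = √(9.379×10^6/1.061×10^4) = 29.73 mm
L_e = K·L = 1 × 3.81 m = 3.810 m = 3810.0 mm
λ = L_e / r_min = 3810.0 / 29.73 = 128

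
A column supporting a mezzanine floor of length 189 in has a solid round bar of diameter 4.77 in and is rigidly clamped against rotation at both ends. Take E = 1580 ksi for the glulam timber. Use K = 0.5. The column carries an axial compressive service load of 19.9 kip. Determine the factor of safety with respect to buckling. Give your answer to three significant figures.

I = πd⁴/64 = π×4.77⁴/64 = 25.41 in⁴
Effective length L_e = K·L = 0.5 × 189 = 94.50 in
P_cr = π²EI / L_e² = π² × 1580×10³ × 25.41 / 94.50² = 4.437×10^4 lb
Factor of safety n = P_cr / P = 44.375 / 19.9 = 2.23

n ≈ 2.23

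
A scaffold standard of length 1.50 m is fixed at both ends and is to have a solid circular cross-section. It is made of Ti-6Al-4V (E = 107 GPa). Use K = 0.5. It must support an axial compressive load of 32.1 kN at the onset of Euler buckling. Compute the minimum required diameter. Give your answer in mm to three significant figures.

L_e = K·L = 0.5 × 1.50 = 0.7500 m
Required I = P_cr·L_e²/(π²E) = 3.210×10^4 × 0.7500² / (π² × 1.07×10^11) = 1.710×10^-8 m⁴
I_req = 1.710×10^4 mm⁴
Solid circle: I = πd⁴/64  ⇒  d = (64I/π)^(1/4) = (64×1.710×10^4/π)^(1/4) = 24.3 mm

d ≈ 24.3 mm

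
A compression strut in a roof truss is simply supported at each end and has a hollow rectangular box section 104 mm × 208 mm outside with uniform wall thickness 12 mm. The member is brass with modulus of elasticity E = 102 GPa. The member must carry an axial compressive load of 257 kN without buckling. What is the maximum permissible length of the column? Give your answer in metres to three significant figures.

L_max ≈ 6.75 m

Inner dimensions: h_i = 208 − 2×12 = 184.0 mm, b_i = 104 − 2×12 = 80.00 mm
Weak-axis I_min = (h_o·b_o³ − h_i·b_i³)/12 with b_o = 104, b_i = 80.00 mm (shorter outer/inner sides).
I_min = (208×104³ − 184.0×80.00³)/12 = 1.165×10^7 mm⁴
I = 1.165×10^-5 m⁴
At the buckling limit P_cr = P = 2.570×10^5 N
From P_cr = π²EI/(K·L)²:  L = (1/K)·√(π²EI/P_cr) = (1/1)·√(π²×1.02×10^11×1.165×10^-5/2.570×10^5)
L = 6.75 m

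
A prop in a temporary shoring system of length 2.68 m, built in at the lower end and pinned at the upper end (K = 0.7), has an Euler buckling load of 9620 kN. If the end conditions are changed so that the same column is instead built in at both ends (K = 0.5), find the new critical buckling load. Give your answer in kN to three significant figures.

P_cr ∝ 1/K², so P_cr,new = P_cr,old × (K_old/K_new)² = 9620 × (0.7/0.5)²
= 9620 × 1.960 = 18900 kN

P_cr ≈ 18900 kN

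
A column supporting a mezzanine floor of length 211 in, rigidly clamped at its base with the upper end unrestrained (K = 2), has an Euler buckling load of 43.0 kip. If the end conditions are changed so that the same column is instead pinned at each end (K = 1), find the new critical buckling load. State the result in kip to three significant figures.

P_cr ≈ 172 kip

P_cr ∝ 1/K², so P_cr,new = P_cr,old × (K_old/K_new)² = 43.0 × (2/1)²
= 43.0 × 4.000 = 172 kip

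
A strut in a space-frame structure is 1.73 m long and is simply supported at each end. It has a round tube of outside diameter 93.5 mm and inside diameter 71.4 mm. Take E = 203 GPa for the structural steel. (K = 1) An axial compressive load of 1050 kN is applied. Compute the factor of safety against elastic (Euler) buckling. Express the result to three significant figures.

d_o = 93.5 mm, d_i = 71.4 mm
I = π(d_o⁴ − d_i⁴)/64 = π(93.5⁴ − 71.40⁴)/64 = 2.476×10^6 mm⁴
I = 2.476×10^6 mm⁴ = 2.476×10^-6 m⁴
Effective length L_e = K·L = 1 × 1.73 = 1.730 m
P_cr = π²EI / L_e² = π² × 203×10⁹ × 2.476×10^-6 / 1.730² = 1.657×10^6 N
Factor of safety n = P_cr / P = 1657.4 / 1050 = 1.58

n ≈ 1.58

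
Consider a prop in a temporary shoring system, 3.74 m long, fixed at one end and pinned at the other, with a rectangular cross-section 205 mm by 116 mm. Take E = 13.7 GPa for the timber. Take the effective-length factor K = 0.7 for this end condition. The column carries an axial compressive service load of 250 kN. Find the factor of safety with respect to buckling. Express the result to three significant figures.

Buckling occurs about the weak axis: I_min = h·b³/12 with b = 116 mm (the shorter side).
I_min = 205×116³/12 = 2.667×10^7 mm⁴
I = 2.667×10^7 mm⁴ = 2.667×10^-5 m⁴
Effective length L_e = K·L = 0.7 × 3.74 = 2.618 m
P_cr = π²EI / L_e² = π² × 13.7×10⁹ × 2.667×10^-5 / 2.618² = 5.261×10^5 N
Factor of safety n = P_cr / P = 526.05 / 250 = 2.10

n ≈ 2.10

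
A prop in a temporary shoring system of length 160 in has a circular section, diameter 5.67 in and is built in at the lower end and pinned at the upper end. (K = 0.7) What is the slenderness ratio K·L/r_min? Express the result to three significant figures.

I = πd⁴/64 = π×5.67⁴/64 = 50.73 in⁴
A = 25.25 in²;  r_min = √(I/A) = √(50.73/25.25) = 1.418 in
L_e = K·L = 0.7 × 160 = 112.0 in
λ = L_e / r_min = 112.00 / 1.418 = 79.0

λ ≈ 79.0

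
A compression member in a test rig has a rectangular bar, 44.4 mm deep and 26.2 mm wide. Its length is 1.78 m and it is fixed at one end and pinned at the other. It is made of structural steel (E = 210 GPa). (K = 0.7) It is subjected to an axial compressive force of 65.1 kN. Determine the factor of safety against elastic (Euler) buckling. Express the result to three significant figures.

n ≈ 1.36

Buckling occurs about the weak axis: I_min = h·b³/12 with b = 26.2 mm (the shorter side).
I_min = 44.4×26.2³/12 = 6.654×10^4 mm⁴
I = 6.654×10^4 mm⁴ = 6.654×10^-8 m⁴
Effective length L_e = K·L = 0.7 × 1.78 = 1.246 m
P_cr = π²EI / L_e² = π² × 210×10⁹ × 6.654×10^-8 / 1.246² = 8.884×10^4 N
Factor of safety n = P_cr / P = 88.836 / 65.1 = 1.36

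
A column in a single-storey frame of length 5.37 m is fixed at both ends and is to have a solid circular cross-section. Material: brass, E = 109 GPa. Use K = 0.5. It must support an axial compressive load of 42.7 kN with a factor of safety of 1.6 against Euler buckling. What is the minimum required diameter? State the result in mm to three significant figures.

Required P_cr = n·P = 1.6 × 42.7 = 68.32 kN
L_e = K·L = 0.5 × 5.37 = 2.685 m
Required I = P_cr·L_e²/(π²E) = 6.832×10^4 × 2.685² / (π² × 1.09×10^11) = 4.578×10^-7 m⁴
I_req = 4.578×10^5 mm⁴
Solid circle: I = πd⁴/64  ⇒  d = (64I/π)^(1/4) = (64×4.578×10^5/π)^(1/4) = 55.3 mm

d ≈ 55.3 mm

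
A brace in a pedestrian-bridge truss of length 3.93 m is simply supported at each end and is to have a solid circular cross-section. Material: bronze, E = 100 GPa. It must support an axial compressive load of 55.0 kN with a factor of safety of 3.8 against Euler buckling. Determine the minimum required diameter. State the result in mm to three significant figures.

Required P_cr = n·P = 3.8 × 55.0 = 209.0 kN
L_e = K·L = 1 × 3.93 = 3.930 m
Required I = P_cr·L_e²/(π²E) = 2.090×10^5 × 3.930² / (π² × 1.00×10^11) = 3.271×10^-6 m⁴
I_req = 3.271×10^6 mm⁴
Solid circle: I = πd⁴/64  ⇒  d = (64I/π)^(1/4) = (64×3.271×10^6/π)^(1/4) = 90.3 mm

d ≈ 90.3 mm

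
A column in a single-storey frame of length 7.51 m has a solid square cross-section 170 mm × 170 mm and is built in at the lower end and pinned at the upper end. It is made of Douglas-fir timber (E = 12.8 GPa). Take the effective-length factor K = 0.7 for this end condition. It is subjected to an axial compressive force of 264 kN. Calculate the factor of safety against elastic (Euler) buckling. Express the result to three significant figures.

I = a⁴/12 = 170⁴/12 = 6.960×10^7 mm⁴
I = 6.960×10^7 mm⁴ = 6.960×10^-5 m⁴
Effective length L_e = K·L = 0.7 × 7.51 = 5.257 m
P_cr = π²EI / L_e² = π² × 12.8×10⁹ × 6.960×10^-5 / 5.257² = 3.182×10^5 N
Factor of safety n = P_cr / P = 318.16 / 264 = 1.21

n ≈ 1.21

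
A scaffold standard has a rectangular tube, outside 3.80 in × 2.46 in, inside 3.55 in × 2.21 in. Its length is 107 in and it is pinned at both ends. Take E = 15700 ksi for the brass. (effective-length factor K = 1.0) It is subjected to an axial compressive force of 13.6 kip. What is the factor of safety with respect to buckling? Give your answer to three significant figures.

Weak-axis I_min = (h_o·b_o³ − h_i·b_i³)/12 with b_o = 2.46, b_i = 2.210 in (shorter outer/inner sides).
I_min = (3.80×2.46³ − 3.550×2.210³)/12 = 1.521 in⁴
Effective length L_e = K·L = 1 × 107 = 107.0 in
P_cr = π²EI / L_e² = π² × 15700×10³ × 1.521 / 107.0² = 2.059×10^4 lb
Factor of safety n = P_cr / P = 20.586 / 13.6 = 1.51

n ≈ 1.51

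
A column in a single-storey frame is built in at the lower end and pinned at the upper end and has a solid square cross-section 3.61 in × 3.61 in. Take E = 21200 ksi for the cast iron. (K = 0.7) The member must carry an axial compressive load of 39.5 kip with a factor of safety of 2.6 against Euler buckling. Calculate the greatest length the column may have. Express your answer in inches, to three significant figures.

L_max ≈ 243 in

I = a⁴/12 = 3.61⁴/12 = 14.15 in⁴
Required critical load P_cr = n·P = 2.6 × 39.5 = 102.7 kip = 1.027×10^5 lb
From P_cr = π²EI/(K·L)²:  L = (1/K)·√(π²EI/P_cr) = (1/0.7)·√(π²×2.12×10^7×14.15/1.027×10^5)
L = 243 in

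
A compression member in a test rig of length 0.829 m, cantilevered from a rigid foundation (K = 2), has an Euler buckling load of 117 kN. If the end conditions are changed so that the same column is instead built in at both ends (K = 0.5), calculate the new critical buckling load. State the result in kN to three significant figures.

P_cr ≈ 1870 kN

P_cr ∝ 1/K², so P_cr,new = P_cr,old × (K_old/K_new)² = 117 × (2/0.5)²
= 117 × 16.00 = 1870 kN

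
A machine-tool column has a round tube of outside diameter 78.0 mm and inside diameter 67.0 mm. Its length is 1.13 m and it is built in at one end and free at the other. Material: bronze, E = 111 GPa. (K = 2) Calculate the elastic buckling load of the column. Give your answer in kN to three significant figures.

d_o = 78.0 mm, d_i = 67.0 mm
I = π(d_o⁴ − d_i⁴)/64 = π(78.0⁴ − 67.00⁴)/64 = 8.278×10^5 mm⁴
I = 8.278×10^5 mm⁴ = 8.278×10^-7 m⁴
Effective length L_e = K·L = 2 × 1.13 = 2.260 m
P_cr = π²EI / L_e² = π² × 111×10⁹ × 8.278×10^-7 / 2.260² = 1.776×10^5 N

P_cr ≈ 178 kN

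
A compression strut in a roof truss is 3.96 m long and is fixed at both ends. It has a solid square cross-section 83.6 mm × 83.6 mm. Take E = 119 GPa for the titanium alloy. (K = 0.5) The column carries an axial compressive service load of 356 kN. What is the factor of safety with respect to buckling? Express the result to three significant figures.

I = a⁴/12 = 83.6⁴/12 = 4.070×10^6 mm⁴
I = 4.070×10^6 mm⁴ = 4.070×10^-6 m⁴
Effective length L_e = K·L = 0.5 × 3.96 = 1.980 m
P_cr = π²EI / L_e² = π² × 119×10⁹ × 4.070×10^-6 / 1.980² = 1.219×10^6 N
Factor of safety n = P_cr / P = 1219.4 / 356 = 3.43

n ≈ 3.43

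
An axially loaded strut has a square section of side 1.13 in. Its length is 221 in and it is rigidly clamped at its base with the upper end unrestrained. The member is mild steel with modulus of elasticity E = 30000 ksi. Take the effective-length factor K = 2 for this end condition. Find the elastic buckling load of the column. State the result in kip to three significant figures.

I = a⁴/12 = 1.13⁴/12 = 0.1359 in⁴
Effective length L_e = K·L = 2 × 221 = 442.0 in
P_cr = π²EI / L_e² = π² × 30000×10³ × 0.1359 / 442.0² = 205.9 lb

P_cr ≈ 0.206 kip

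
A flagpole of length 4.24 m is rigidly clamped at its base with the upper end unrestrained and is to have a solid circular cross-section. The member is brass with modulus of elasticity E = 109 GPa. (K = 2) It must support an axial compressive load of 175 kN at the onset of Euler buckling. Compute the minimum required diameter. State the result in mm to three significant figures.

L_e = K·L = 2 × 4.24 = 8.480 m
Required I = P_cr·L_e²/(π²E) = 1.750×10^5 × 8.480² / (π² × 1.09×10^11) = 1.170×10^-5 m⁴
I_req = 1.170×10^7 mm⁴
Solid circle: I = πd⁴/64  ⇒  d = (64I/π)^(1/4) = (64×1.170×10^7/π)^(1/4) = 124 mm

d ≈ 124 mm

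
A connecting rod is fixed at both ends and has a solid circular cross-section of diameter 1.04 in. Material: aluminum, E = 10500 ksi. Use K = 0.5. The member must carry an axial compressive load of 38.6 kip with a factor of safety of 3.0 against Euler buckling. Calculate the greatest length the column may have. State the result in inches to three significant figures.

L_max ≈ 14.3 in

I = πd⁴/64 = π×1.04⁴/64 = 5.743×10^-2 in⁴
Required critical load P_cr = n·P = 3.0 × 38.6 = 115.8 kip = 1.158×10^5 lb
From P_cr = π²EI/(K·L)²:  L = (1/K)·√(π²EI/P_cr) = (1/0.5)·√(π²×1.05×10^7×5.743×10^-2/1.158×10^5)
L = 14.3 in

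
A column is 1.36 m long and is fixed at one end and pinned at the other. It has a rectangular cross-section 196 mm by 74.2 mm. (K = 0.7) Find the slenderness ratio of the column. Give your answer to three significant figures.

Buckling occurs about the weak axis: I_min = h·b³/12 with b = 74.2 mm (the shorter side).
I_min = 196×74.2³/12 = 6.672×10^6 mm⁴
A = 1.454×10^4 mm²;  r_min = √(I/A) = √(6.672×10^6/1.454×10^4) = 21.42 mm
L_e = K·L = 0.7 × 1.36 m = 0.9520 m = 952.00 mm
λ = L_e / r_min = 952.00 / 21.42 = 44.4

λ ≈ 44.4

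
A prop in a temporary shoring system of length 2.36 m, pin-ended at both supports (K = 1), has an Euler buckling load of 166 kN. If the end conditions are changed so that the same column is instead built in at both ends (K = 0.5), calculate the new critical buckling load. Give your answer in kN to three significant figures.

P_cr ∝ 1/K², so P_cr,new = P_cr,old × (K_old/K_new)² = 166 × (1/0.5)²
= 166 × 4.000 = 664 kN

P_cr ≈ 664 kN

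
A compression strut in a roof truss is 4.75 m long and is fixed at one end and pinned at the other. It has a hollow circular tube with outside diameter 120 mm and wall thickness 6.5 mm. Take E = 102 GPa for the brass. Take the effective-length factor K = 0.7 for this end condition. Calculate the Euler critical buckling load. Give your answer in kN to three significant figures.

Inner diameter d_i = 120 − 2×6.5 = 107.0 mm
I = π(d_o⁴ − d_i⁴)/64 = π(120⁴ − 107.0⁴)/64 = 3.744×10^6 mm⁴
I = 3.744×10^6 mm⁴ = 3.744×10^-6 m⁴
Effective length L_e = K·L = 0.7 × 4.75 = 3.325 m
P_cr = π²EI / L_e² = π² × 102×10⁹ × 3.744×10^-6 / 3.325² = 3.410×10^5 N

P_cr ≈ 341 kN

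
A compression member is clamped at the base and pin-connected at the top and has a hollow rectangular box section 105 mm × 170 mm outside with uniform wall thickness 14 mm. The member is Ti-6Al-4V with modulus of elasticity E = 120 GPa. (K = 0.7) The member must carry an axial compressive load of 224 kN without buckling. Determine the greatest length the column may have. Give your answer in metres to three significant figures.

L_max ≈ 10.9 m

Inner dimensions: h_i = 170 − 2×14 = 142.0 mm, b_i = 105 − 2×14 = 77.00 mm
Weak-axis I_min = (h_o·b_o³ − h_i·b_i³)/12 with b_o = 105, b_i = 77.00 mm (shorter outer/inner sides).
I_min = (170×105³ − 142.0×77.00³)/12 = 1.100×10^7 mm⁴
I = 1.100×10^-5 m⁴
At the buckling limit P_cr = P = 2.240×10^5 N
From P_cr = π²EI/(K·L)²:  L = (1/K)·√(π²EI/P_cr) = (1/0.7)·√(π²×1.20×10^11×1.100×10^-5/2.240×10^5)
L = 10.9 m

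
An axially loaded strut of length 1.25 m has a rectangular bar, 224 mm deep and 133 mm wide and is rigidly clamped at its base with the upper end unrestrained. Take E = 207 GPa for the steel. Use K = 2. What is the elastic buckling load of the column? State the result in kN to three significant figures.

Buckling occurs about the weak axis: I_min = h·b³/12 with b = 133 mm (the shorter side).
I_min = 224×133³/12 = 4.392×10^7 mm⁴
I = 4.392×10^7 mm⁴ = 4.392×10^-5 m⁴
Effective length L_e = K·L = 2 × 1.25 = 2.500 m
P_cr = π²EI / L_e² = π² × 207×10⁹ × 4.392×10^-5 / 2.500² = 1.436×10^7 N

P_cr ≈ 14400 kN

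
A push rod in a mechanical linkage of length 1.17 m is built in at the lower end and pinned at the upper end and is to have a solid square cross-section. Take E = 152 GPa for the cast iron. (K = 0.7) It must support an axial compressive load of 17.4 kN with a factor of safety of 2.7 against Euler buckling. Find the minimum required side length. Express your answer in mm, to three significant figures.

Required P_cr = n·P = 2.7 × 17.4 = 46.98 kN
L_e = K·L = 0.7 × 1.17 = 0.8190 m
Required I = P_cr·L_e²/(π²E) = 4.698×10^4 × 0.8190² / (π² × 1.52×10^11) = 2.101×10^-8 m⁴
I_req = 2.101×10^4 mm⁴
Solid square: I = a⁴/12  ⇒  a = (12I)^(1/4) = (12×2.101×10^4)^(1/4) = 22.4 mm

a ≈ 22.4 mm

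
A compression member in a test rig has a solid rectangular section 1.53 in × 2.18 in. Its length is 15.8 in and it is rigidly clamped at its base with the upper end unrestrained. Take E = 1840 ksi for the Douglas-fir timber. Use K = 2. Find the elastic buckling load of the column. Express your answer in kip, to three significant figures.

Buckling occurs about the weak axis: I_min = h·b³/12 with b = 1.53 in (the shorter side).
I_min = 2.18×1.53³/12 = 0.6507 in⁴
Effective length L_e = K·L = 2 × 15.8 = 31.60 in
P_cr = π²EI / L_e² = π² × 1840×10³ × 0.6507 / 31.60² = 1.183×10^4 lb

P_cr ≈ 11.8 kip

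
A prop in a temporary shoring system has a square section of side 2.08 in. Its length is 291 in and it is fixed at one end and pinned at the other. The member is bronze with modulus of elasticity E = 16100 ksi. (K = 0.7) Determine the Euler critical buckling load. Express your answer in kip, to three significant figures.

I = a⁴/12 = 2.08⁴/12 = 1.560 in⁴
Effective length L_e = K·L = 0.7 × 291 = 203.7 in
P_cr = π²EI / L_e² = π² × 16100×10³ × 1.560 / 203.7² = 5.973×10^3 lb

P_cr ≈ 5.97 kip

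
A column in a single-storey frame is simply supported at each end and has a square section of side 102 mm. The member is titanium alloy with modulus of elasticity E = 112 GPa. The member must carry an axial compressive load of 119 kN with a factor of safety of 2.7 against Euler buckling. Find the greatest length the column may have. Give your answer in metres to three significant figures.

L_max ≈ 5.57 m

I = a⁴/12 = 102⁴/12 = 9.020×10^6 mm⁴
I = 9.020×10^-6 m⁴
Required critical load P_cr = n·P = 2.7 × 119 = 321.3 kN = 3.213×10^5 N
From P_cr = π²EI/(K·L)²:  L = (1/K)·√(π²EI/P_cr) = (1/1)·√(π²×1.12×10^11×9.020×10^-6/3.213×10^5)
L = 5.57 m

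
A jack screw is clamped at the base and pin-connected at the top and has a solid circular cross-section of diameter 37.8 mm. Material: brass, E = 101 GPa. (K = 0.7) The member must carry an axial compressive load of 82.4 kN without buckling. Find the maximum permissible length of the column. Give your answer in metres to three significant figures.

I = πd⁴/64 = π×37.8⁴/64 = 1.002×10^5 mm⁴
I = 1.002×10^-7 m⁴
At the buckling limit P_cr = P = 8.240×10^4 N
From P_cr = π²EI/(K·L)²:  L = (1/K)·√(π²EI/P_cr) = (1/0.7)·√(π²×1.01×10^11×1.002×10^-7/8.240×10^4)
L = 1.57 m

L_max ≈ 1.57 m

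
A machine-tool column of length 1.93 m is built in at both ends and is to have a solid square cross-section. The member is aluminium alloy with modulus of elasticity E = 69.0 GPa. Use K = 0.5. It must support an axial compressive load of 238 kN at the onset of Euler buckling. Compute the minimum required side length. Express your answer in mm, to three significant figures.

a ≈ 44.5 mm

L_e = K·L = 0.5 × 1.93 = 0.9650 m
Required I = P_cr·L_e²/(π²E) = 2.380×10^5 × 0.9650² / (π² × 6.90×10^10) = 3.254×10^-7 m⁴
I_req = 3.254×10^5 mm⁴
Solid square: I = a⁴/12  ⇒  a = (12I)^(1/4) = (12×3.254×10^5)^(1/4) = 44.5 mm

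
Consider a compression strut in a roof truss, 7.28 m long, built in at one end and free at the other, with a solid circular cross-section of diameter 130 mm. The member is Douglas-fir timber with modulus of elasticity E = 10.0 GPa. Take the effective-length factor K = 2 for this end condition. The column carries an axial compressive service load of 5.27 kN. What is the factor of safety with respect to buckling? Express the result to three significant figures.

n ≈ 1.24

I = πd⁴/64 = π×130⁴/64 = 1.402×10^7 mm⁴
I = 1.402×10^7 mm⁴ = 1.402×10^-5 m⁴
Effective length L_e = K·L = 2 × 7.28 = 14.56 m
P_cr = π²EI / L_e² = π² × 10.0×10⁹ × 1.402×10^-5 / 14.56² = 6.527×10^3 N
Factor of safety n = P_cr / P = 6.5271 / 5.27 = 1.24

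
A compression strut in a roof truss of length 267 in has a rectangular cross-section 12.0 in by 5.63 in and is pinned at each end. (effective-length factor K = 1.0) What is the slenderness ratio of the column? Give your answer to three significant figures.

For a rectangle r_min = b/√12 = 5.63/√12 = 1.625 in
L_e = K·L = 1 × 267 = 267.0 in
λ = L_e / r_min = 267.00 / 1.625 = 164

λ ≈ 164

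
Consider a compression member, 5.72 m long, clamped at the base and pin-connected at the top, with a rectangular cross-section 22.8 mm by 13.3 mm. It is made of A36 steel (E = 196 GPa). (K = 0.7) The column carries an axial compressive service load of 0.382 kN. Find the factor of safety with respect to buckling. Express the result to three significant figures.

Buckling occurs about the weak axis: I_min = h·b³/12 with b = 13.3 mm (the shorter side).
I_min = 22.8×13.3³/12 = 4.470×10^3 mm⁴
I = 4.470×10^3 mm⁴ = 4.470×10^-9 m⁴
Effective length L_e = K·L = 0.7 × 5.72 = 4.004 m
P_cr = π²EI / L_e² = π² × 196×10⁹ × 4.470×10^-9 / 4.004² = 539.4 N
Factor of safety n = P_cr / P = 0.53936 / 0.382 = 1.41

n ≈ 1.41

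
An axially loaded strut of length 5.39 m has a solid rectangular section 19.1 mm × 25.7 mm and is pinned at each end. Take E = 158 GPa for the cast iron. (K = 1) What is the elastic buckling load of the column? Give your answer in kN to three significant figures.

Buckling occurs about the weak axis: I_min = h·b³/12 with b = 19.1 mm (the shorter side).
I_min = 25.7×19.1³/12 = 1.492×10^4 mm⁴
I = 1.492×10^4 mm⁴ = 1.492×10^-8 m⁴
Effective length L_e = K·L = 1 × 5.39 = 5.390 m
P_cr = π²EI / L_e² = π² × 158×10⁹ × 1.492×10^-8 / 5.390² = 801.0 N

P_cr ≈ 0.801 kN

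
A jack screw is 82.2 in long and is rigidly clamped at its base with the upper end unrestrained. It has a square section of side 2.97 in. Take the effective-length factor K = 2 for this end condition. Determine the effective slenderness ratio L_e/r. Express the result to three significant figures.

λ ≈ 192

I = a⁴/12 = 2.97⁴/12 = 6.484 in⁴
A = 8.821 in²;  r_min = √(I/A) = √(6.484/8.821) = 0.8574 in
L_e = K·L = 2 × 82.2 = 164.4 in
λ = L_e / r_min = 164.40 / 0.8574 = 192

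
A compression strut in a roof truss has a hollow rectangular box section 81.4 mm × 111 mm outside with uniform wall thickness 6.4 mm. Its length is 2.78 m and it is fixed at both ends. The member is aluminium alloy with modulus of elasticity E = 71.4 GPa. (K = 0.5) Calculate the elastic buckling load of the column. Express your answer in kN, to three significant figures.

Inner dimensions: h_i = 111 − 2×6.4 = 98.20 mm, b_i = 81.4 − 2×6.4 = 68.60 mm
Weak-axis I_min = (h_o·b_o³ − h_i·b_i³)/12 with b_o = 81.4, b_i = 68.60 mm (shorter outer/inner sides).
I_min = (111×81.4³ − 98.20×68.60³)/12 = 2.347×10^6 mm⁴
I = 2.347×10^6 mm⁴ = 2.347×10^-6 m⁴
Effective length L_e = K·L = 0.5 × 2.78 = 1.390 m
P_cr = π²EI / L_e² = π² × 71.4×10⁹ × 2.347×10^-6 / 1.390² = 8.561×10^5 N

P_cr ≈ 856 kN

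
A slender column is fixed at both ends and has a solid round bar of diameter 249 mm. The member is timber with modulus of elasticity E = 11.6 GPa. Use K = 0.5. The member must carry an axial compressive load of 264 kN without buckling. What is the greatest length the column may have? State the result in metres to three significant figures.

L_max ≈ 18.1 m

I = πd⁴/64 = π×249⁴/64 = 1.887×10^8 mm⁴
I = 1.887×10^-4 m⁴
At the buckling limit P_cr = P = 2.640×10^5 N
From P_cr = π²EI/(K·L)²:  L = (1/K)·√(π²EI/P_cr) = (1/0.5)·√(π²×1.16×10^10×1.887×10^-4/2.640×10^5)
L = 18.1 m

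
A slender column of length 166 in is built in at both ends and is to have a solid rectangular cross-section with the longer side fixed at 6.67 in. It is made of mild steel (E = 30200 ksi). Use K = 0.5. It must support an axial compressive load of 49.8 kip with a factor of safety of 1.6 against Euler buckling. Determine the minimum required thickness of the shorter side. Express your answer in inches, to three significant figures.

Required P_cr = n·P = 1.6 × 49.8 = 79.68 kip
L_e = K·L = 0.5 × 166 = 83.00 in
Required I = P_cr·L_e²/(π²E) = 7.968×10^4 × 83.00² / (π² × 3.02×10^7) = 1.842 in⁴
Rectangle, weak axis: I_min = h·b³/12 with h = 6.67 in fixed  ⇒  b = (12I/h)^(1/3) = 1.49 in

b ≈ 1.49 in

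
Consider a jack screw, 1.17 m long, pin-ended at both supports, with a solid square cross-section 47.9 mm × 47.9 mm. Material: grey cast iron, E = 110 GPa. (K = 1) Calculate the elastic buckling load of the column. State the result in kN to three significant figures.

P_cr ≈ 348 kN

I = a⁴/12 = 47.9⁴/12 = 4.387×10^5 mm⁴
I = 4.387×10^5 mm⁴ = 4.387×10^-7 m⁴
Effective length L_e = K·L = 1 × 1.17 = 1.170 m
P_cr = π²EI / L_e² = π² × 110×10⁹ × 4.387×10^-7 / 1.170² = 3.479×10^5 N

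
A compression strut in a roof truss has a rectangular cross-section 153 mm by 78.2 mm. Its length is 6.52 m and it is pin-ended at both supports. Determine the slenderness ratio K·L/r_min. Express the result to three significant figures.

For a rectangle r_min = b/√12 = 78.2/√12 = 22.57 mm
L_e = K·L = 1 × 6.52 m = 6.520 m = 6520.0 mm
λ = L_e / r_min = 6520.0 / 22.57 = 289

λ ≈ 289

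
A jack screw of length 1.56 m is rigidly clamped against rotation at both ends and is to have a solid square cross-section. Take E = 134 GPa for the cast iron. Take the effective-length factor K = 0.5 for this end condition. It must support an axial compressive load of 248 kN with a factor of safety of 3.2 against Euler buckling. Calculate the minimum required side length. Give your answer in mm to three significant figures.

Required P_cr = n·P = 3.2 × 248 = 793.6 kN
L_e = K·L = 0.5 × 1.56 = 0.7800 m
Required I = P_cr·L_e²/(π²E) = 7.936×10^5 × 0.7800² / (π² × 1.34×10^11) = 3.651×10^-7 m⁴
I_req = 3.651×10^5 mm⁴
Solid square: I = a⁴/12  ⇒  a = (12I)^(1/4) = (12×3.651×10^5)^(1/4) = 45.8 mm

a ≈ 45.8 mm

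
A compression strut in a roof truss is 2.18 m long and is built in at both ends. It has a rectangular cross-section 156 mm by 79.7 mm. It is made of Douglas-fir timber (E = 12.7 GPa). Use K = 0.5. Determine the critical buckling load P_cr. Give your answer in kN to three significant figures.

Buckling occurs about the weak axis: I_min = h·b³/12 with b = 79.7 mm (the shorter side).
I_min = 156×79.7³/12 = 6.581×10^6 mm⁴
I = 6.581×10^6 mm⁴ = 6.581×10^-6 m⁴
Effective length L_e = K·L = 0.5 × 2.18 = 1.090 m
P_cr = π²EI / L_e² = π² × 12.7×10⁹ × 6.581×10^-6 / 1.090² = 6.943×10^5 N

P_cr ≈ 694 kN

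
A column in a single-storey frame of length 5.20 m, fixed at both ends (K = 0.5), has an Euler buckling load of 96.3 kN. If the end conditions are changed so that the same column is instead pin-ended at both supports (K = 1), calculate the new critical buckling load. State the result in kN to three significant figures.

P_cr ≈ 24.1 kN

P_cr ∝ 1/K², so P_cr,new = P_cr,old × (K_old/K_new)² = 96.3 × (0.5/1)²
= 96.3 × 0.2500 = 24.1 kN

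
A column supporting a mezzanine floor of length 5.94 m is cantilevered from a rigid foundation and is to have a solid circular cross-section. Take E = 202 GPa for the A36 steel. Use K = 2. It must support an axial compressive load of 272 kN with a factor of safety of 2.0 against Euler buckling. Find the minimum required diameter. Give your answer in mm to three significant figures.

d ≈ 167 mm

Required P_cr = n·P = 2.0 × 272 = 544.0 kN
L_e = K·L = 2 × 5.94 = 11.88 m
Required I = P_cr·L_e²/(π²E) = 5.440×10^5 × 11.88² / (π² × 2.02×10^11) = 3.851×10^-5 m⁴
I_req = 3.851×10^7 mm⁴
Solid circle: I = πd⁴/64  ⇒  d = (64I/π)^(1/4) = (64×3.851×10^7/π)^(1/4) = 167 mm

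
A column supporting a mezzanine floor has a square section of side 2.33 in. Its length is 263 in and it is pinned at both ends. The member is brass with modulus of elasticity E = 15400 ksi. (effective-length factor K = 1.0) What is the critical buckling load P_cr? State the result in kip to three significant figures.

P_cr ≈ 5.40 kip

I = a⁴/12 = 2.33⁴/12 = 2.456 in⁴
Effective length L_e = K·L = 1 × 263 = 263.0 in
P_cr = π²EI / L_e² = π² × 15400×10³ × 2.456 / 263.0² = 5.397×10^3 lb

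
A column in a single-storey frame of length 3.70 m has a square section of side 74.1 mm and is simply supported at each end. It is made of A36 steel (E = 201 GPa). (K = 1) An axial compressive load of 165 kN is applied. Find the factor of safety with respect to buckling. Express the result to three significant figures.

n ≈ 2.21

I = a⁴/12 = 74.1⁴/12 = 2.512×10^6 mm⁴
I = 2.512×10^6 mm⁴ = 2.512×10^-6 m⁴
Effective length L_e = K·L = 1 × 3.70 = 3.700 m
P_cr = π²EI / L_e² = π² × 201×10⁹ × 2.512×10^-6 / 3.700² = 3.641×10^5 N
Factor of safety n = P_cr / P = 364.07 / 165 = 2.21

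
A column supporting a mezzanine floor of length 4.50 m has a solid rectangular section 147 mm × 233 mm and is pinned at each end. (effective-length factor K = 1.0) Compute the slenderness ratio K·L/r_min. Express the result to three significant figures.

λ ≈ 106

Buckling occurs about the weak axis: I_min = h·b³/12 with b = 147 mm (the shorter side).
I_min = 233×147³/12 = 6.168×10^7 mm⁴
A = 3.425×10^4 mm²;  r_min = √(I/A) = √(6.168×10^7/3.425×10^4) = 42.44 mm
L_e = K·L = 1 × 4.50 m = 4.500 m = 4500.0 mm
λ = L_e / r_min = 4500.0 / 42.44 = 106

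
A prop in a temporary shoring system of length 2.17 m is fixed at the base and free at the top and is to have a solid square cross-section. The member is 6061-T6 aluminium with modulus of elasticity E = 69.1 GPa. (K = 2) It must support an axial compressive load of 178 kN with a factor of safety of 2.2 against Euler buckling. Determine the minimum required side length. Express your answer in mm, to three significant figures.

a ≈ 107 mm

Required P_cr = n·P = 2.2 × 178 = 391.6 kN
L_e = K·L = 2 × 2.17 = 4.340 m
Required I = P_cr·L_e²/(π²E) = 3.916×10^5 × 4.340² / (π² × 6.91×10^10) = 1.082×10^-5 m⁴
I_req = 1.082×10^7 mm⁴
Solid square: I = a⁴/12  ⇒  a = (12I)^(1/4) = (12×1.082×10^7)^(1/4) = 107 mm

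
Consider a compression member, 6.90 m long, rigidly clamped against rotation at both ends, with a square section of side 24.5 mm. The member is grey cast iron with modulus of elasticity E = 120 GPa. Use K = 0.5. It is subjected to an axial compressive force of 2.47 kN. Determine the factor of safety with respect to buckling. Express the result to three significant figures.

n ≈ 1.21

I = a⁴/12 = 24.5⁴/12 = 3.003×10^4 mm⁴
I = 3.003×10^4 mm⁴ = 3.003×10^-8 m⁴
Effective length L_e = K·L = 0.5 × 6.90 = 3.450 m
P_cr = π²EI / L_e² = π² × 120×10⁹ × 3.003×10^-8 / 3.450² = 2.988×10^3 N
Factor of safety n = P_cr / P = 2.9876 / 2.47 = 1.21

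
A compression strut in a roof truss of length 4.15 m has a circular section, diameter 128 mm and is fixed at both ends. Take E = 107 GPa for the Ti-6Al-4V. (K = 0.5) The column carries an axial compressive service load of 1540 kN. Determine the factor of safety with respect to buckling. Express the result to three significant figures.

I = πd⁴/64 = π×128⁴/64 = 1.318×10^7 mm⁴
I = 1.318×10^7 mm⁴ = 1.318×10^-5 m⁴
Effective length L_e = K·L = 0.5 × 4.15 = 2.075 m
P_cr = π²EI / L_e² = π² × 107×10⁹ × 1.318×10^-5 / 2.075² = 3.232×10^6 N
Factor of safety n = P_cr / P = 3231.9 / 1540 = 2.10

n ≈ 2.10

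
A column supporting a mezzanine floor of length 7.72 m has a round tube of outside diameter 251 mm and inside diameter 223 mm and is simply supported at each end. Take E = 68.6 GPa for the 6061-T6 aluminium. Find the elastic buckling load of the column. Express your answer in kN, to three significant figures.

d_o = 251 mm, d_i = 223 mm
I = π(d_o⁴ − d_i⁴)/64 = π(251⁴ − 223.0⁴)/64 = 7.344×10^7 mm⁴
I = 7.344×10^7 mm⁴ = 7.344×10^-5 m⁴
Effective length L_e = K·L = 1 × 7.72 = 7.720 m
P_cr = π²EI / L_e² = π² × 68.6×10⁹ × 7.344×10^-5 / 7.720² = 8.343×10^5 N

P_cr ≈ 834 kN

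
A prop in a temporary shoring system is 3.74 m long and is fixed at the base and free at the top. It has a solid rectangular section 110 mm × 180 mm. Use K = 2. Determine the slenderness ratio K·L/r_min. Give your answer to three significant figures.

Buckling occurs about the weak axis: I_min = h·b³/12 with b = 110 mm (the shorter side).
I_min = 180×110³/12 = 1.996×10^7 mm⁴
A = 1.980×10^4 mm²;  r_min = √(I/A) = √(1.996×10^7/1.980×10^4) = 31.75 mm
L_e = K·L = 2 × 3.74 m = 7.480 m = 7480.0 mm
λ = L_e / r_min = 7480.0 / 31.75 = 236

λ ≈ 236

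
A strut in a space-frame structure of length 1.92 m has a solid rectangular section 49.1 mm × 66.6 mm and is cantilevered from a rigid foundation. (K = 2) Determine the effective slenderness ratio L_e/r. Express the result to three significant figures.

For a rectangle r_min = b/√12 = 49.1/√12 = 14.17 mm
L_e = K·L = 2 × 1.92 m = 3.840 m = 3840.0 mm
λ = L_e / r_min = 3840.0 / 14.17 = 271

λ ≈ 271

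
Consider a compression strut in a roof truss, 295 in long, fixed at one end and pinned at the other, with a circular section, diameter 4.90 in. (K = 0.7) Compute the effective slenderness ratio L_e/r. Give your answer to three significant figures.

I = πd⁴/64 = π×4.90⁴/64 = 28.30 in⁴
A = 18.86 in²;  r_min = √(I/A) = √(28.30/18.86) = 1.225 in
L_e = K·L = 0.7 × 295 = 206.5 in
λ = L_e / r_min = 206.50 / 1.225 = 169

λ ≈ 169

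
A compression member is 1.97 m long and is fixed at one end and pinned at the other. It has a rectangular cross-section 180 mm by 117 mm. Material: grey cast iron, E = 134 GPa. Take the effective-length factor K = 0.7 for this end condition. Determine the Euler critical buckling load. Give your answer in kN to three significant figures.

P_cr ≈ 16700 kN

Buckling occurs about the weak axis: I_min = h·b³/12 with b = 117 mm (the shorter side).
I_min = 180×117³/12 = 2.402×10^7 mm⁴
I = 2.402×10^7 mm⁴ = 2.402×10^-5 m⁴
Effective length L_e = K·L = 0.7 × 1.97 = 1.379 m
P_cr = π²EI / L_e² = π² × 134×10⁹ × 2.402×10^-5 / 1.379² = 1.671×10^7 N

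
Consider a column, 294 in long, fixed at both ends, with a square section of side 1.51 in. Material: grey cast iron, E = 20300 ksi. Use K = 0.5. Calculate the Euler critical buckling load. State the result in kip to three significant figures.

I = a⁴/12 = 1.51⁴/12 = 0.4332 in⁴
Effective length L_e = K·L = 0.5 × 294 = 147.0 in
P_cr = π²EI / L_e² = π² × 20300×10³ × 0.4332 / 147.0² = 4.017×10^3 lb

P_cr ≈ 4.02 kip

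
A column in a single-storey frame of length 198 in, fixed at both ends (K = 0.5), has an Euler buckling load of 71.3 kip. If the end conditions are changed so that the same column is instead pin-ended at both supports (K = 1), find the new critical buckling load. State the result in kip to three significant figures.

P_cr ≈ 17.8 kip

P_cr ∝ 1/K², so P_cr,new = P_cr,old × (K_old/K_new)² = 71.3 × (0.5/1)²
= 71.3 × 0.2500 = 17.8 kip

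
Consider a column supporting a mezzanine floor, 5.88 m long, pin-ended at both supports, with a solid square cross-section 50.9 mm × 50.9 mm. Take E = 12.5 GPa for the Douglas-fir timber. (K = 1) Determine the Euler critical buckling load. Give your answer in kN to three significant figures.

I = a⁴/12 = 50.9⁴/12 = 5.594×10^5 mm⁴
I = 5.594×10^5 mm⁴ = 5.594×10^-7 m⁴
Effective length L_e = K·L = 1 × 5.88 = 5.880 m
P_cr = π²EI / L_e² = π² × 12.5×10⁹ × 5.594×10^-7 / 5.880² = 1.996×10^3 N

P_cr ≈ 2.00 kN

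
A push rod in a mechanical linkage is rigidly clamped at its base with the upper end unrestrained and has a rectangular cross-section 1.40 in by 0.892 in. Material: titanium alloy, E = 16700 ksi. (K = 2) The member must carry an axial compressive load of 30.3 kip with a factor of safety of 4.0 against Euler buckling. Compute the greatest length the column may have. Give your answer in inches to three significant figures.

Buckling occurs about the weak axis: I_min = h·b³/12 with b = 0.892 in (the shorter side).
I_min = 1.40×0.892³/12 = 8.280×10^-2 in⁴
Required critical load P_cr = n·P = 4.0 × 30.3 = 121.2 kip = 1.212×10^5 lb
From P_cr = π²EI/(K·L)²:  L = (1/K)·√(π²EI/P_cr) = (1/2)·√(π²×1.67×10^7×8.280×10^-2/1.212×10^5)
L = 5.31 in

L_max ≈ 5.31 in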